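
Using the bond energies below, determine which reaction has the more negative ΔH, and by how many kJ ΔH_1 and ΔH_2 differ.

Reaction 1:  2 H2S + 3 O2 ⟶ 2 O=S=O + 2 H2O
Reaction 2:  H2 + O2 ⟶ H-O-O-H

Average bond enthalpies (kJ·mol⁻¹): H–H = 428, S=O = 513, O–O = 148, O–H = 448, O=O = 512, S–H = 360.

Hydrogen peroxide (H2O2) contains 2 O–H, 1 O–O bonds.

Reaction 1:
  Bonds broken (reactants):
    O=O: 3 × 512 = 1536
    S–H: 4 × 360 = 1440
    Σ(broken) = 2976 kJ
  Bonds formed (products):
    O–H: 4 × 448 = 1792
    S=O: 4 × 513 = 2052
    Σ(formed) = 3844 kJ
  ΔH_1 = 2976 − 3844 = −868 kJ
Reaction 2:
  Bonds broken (reactants):
    H–H: 1 × 428 = 428
    O=O: 1 × 512 = 512
    Σ(broken) = 940 kJ
  Bonds formed (products):
    O–H: 2 × 448 = 896
    O–O: 1 × 148 = 148
    Σ(formed) = 1044 kJ
  ΔH_2 = 940 − 1044 = −104 kJ
ΔH_1 − ΔH_2 = −764 kJ, so reaction 1 has the more negative ΔH; |ΔH_1 − ΔH_2| = 764 kJ.

Reaction 1, by 764 kJ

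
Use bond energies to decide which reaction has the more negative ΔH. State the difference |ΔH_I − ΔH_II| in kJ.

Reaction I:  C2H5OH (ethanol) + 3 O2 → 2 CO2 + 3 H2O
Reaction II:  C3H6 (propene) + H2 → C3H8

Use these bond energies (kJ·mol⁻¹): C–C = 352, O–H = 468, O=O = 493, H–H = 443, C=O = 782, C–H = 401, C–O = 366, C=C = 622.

Reaction I, by 1177 kJ

Reaction I:
  Bonds broken (reactants):
    C–C: 1 × 352 = 352
    C–H: 5 × 401 = 2005
    C–O: 1 × 366 = 366
    O–H: 1 × 468 = 468
    O=O: 3 × 493 = 1479
    Σ(broken) = 4670 kJ
  Bonds formed (products):
    C=O: 4 × 782 = 3128
    O–H: 6 × 468 = 2808
    Σ(formed) = 5936 kJ
  ΔH_I = 4670 − 5936 = −1266 kJ
Reaction II:
  Bonds broken (reactants):
    C–C: 1 × 352 = 352
    C–H: 6 × 401 = 2406
    C=C: 1 × 622 = 622
    H–H: 1 × 443 = 443
    Σ(broken) = 3823 kJ
  Bonds formed (products):
    C–C: 2 × 352 = 704
    C–H: 8 × 401 = 3208
    Σ(formed) = 3912 kJ
  ΔH_II = 3823 − 3912 = −89 kJ
ΔH_I − ΔH_II = −1177 kJ, so reaction I has the more negative ΔH; |ΔH_I − ΔH_II| = 1177 kJ.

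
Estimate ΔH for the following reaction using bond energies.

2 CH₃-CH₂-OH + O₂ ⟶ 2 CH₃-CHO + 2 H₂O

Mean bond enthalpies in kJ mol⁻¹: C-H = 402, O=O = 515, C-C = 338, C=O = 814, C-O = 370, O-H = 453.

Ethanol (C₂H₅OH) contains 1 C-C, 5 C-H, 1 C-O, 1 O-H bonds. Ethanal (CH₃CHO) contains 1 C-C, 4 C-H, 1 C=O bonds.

Bonds broken (reactants):
  C-C: 2 × 338 = 676
  C-H: 10 × 402 = 4020
  C-O: 2 × 370 = 740
  O-H: 2 × 453 = 906
  O=O: 1 × 515 = 515
  Σ(broken) = 6857 kJ
Bonds formed (products):
  C-C: 2 × 338 = 676
  C-H: 8 × 402 = 3216
  C=O: 2 × 814 = 1628
  O-H: 4 × 453 = 1812
  Σ(formed) = 7332 kJ
ΔH = Σ(broken) − Σ(formed) = 6857 − 7332 = −475 kJ

ΔH ≈ −475 kJ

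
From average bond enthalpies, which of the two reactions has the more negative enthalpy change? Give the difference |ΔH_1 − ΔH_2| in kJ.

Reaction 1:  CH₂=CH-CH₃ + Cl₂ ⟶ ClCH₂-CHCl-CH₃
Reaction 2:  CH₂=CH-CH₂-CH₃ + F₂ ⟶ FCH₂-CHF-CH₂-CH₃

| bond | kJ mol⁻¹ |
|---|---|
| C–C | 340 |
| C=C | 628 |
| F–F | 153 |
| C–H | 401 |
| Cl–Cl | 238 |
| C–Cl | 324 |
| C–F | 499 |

Reaction 2, by 435 kJ

Reaction 1:
  Bonds broken (reactants):
    C–C: 1 × 340 = 340
    C–H: 6 × 401 = 2406
    C=C: 1 × 628 = 628
    Cl–Cl: 1 × 238 = 238
    Σ(broken) = 3612 kJ
  Bonds formed (products):
    C–C: 2 × 340 = 680
    C–Cl: 2 × 324 = 648
    C–H: 6 × 401 = 2406
    Σ(formed) = 3734 kJ
  ΔH_1 = 3612 − 3734 = −122 kJ
Reaction 2:
  Bonds broken (reactants):
    C–C: 2 × 340 = 680
    C–H: 8 × 401 = 3208
    C=C: 1 × 628 = 628
    F–F: 1 × 153 = 153
    Σ(broken) = 4669 kJ
  Bonds formed (products):
    C–C: 3 × 340 = 1020
    C–F: 2 × 499 = 998
    C–H: 8 × 401 = 3208
    Σ(formed) = 5226 kJ
  ΔH_2 = 4669 − 5226 = −557 kJ
ΔH_1 − ΔH_2 = +435 kJ, so reaction 2 has the more negative ΔH; |ΔH_1 − ΔH_2| = 435 kJ.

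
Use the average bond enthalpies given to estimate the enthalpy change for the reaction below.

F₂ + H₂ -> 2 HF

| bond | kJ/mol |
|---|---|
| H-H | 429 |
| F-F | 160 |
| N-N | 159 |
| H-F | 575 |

Bonds broken (reactants):
  F-F: 1 × 160 = 160
  H-H: 1 × 429 = 429
  Σ(broken) = 589 kJ
Bonds formed (products):
  H-F: 2 × 575 = 1150
  Σ(formed) = 1150 kJ
ΔH = Σ(broken) − Σ(formed) = 589 − 1150 = −561 kJ

ΔH ≈ −561 kJ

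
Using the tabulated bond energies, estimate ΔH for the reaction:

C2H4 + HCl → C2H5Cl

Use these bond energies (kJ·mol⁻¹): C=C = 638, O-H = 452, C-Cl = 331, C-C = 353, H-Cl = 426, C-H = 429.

ΔH ≈ −49 kJ

Bonds broken (reactants):
  C-H: 4 × 429 = 1716
  C=C: 1 × 638 = 638
  H-Cl: 1 × 426 = 426
  Σ(broken) = 2780 kJ
Bonds formed (products):
  C-C: 1 × 353 = 353
  C-Cl: 1 × 331 = 331
  C-H: 5 × 429 = 2145
  Σ(formed) = 2829 kJ
ΔH = Σ(broken) − Σ(formed) = 2780 − 2829 = −49 kJ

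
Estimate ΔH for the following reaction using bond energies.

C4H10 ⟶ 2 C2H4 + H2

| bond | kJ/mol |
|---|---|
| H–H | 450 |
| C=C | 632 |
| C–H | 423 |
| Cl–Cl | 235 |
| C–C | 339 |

ΔH ≈ +149 kJ

Bonds broken (reactants):
  C–C: 3 × 339 = 1017
  C–H: 10 × 423 = 4230
  Σ(broken) = 5247 kJ
Bonds formed (products):
  C–H: 8 × 423 = 3384
  C=C: 2 × 632 = 1264
  H–H: 1 × 450 = 450
  Σ(formed) = 5098 kJ
ΔH = Σ(broken) − Σ(formed) = 5247 − 5098 = +149 kJ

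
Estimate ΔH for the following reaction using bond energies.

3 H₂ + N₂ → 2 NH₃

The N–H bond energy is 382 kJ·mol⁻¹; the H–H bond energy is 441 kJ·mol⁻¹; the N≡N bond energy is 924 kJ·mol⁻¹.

ΔH ≈ −45 kJ

Bonds broken (reactants):
  H–H: 3 × 441 = 1323
  N≡N: 1 × 924 = 924
  Σ(broken) = 2247 kJ
Bonds formed (products):
  N–H: 6 × 382 = 2292
  Σ(formed) = 2292 kJ
ΔH = Σ(broken) − Σ(formed) = 2247 − 2292 = −45 kJ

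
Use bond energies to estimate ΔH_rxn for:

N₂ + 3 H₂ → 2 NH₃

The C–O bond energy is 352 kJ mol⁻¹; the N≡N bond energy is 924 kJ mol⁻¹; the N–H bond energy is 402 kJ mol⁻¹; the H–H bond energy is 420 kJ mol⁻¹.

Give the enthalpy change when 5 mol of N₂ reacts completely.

ΔH = −1140 kJ

Bonds broken (reactants):
  H–H: 3 × 420 = 1260
  N≡N: 1 × 924 = 924
  Σ(broken) = 2184 kJ
Bonds formed (products):
  N–H: 6 × 402 = 2412
  Σ(formed) = 2412 kJ
ΔH = Σ(broken) − Σ(formed) = 2184 − 2412 = −228 kJ
For 5× the reaction as written: 5 × (−228) = −1140 kJ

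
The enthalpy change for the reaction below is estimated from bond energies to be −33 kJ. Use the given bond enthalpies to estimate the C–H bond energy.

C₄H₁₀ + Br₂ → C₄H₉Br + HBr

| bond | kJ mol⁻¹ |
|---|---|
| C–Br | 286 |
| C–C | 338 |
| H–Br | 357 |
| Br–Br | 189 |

D(C–H) ≈ 421 kJ/mol

Let D be the C–H bond energy.
Σ(broken) = 1×189 + 3×338 + 10×D = 1203 + 10D
Σ(formed) = 1×286 + 3×338 + 9×D + 1×357 = 1657 + 9D
ΔH = Σ(broken) − Σ(formed) = (1203 + 10D) − (1657 + 9D) = −454 + D
Setting this equal to −33 kJ gives D = 421 kJ/mol.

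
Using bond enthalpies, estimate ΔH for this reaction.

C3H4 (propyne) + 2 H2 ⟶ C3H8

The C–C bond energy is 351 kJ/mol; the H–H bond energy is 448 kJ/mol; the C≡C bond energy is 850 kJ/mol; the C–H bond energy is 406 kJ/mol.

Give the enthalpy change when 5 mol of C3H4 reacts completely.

Bonds broken (reactants):
  C≡C: 1 × 850 = 850
  C–C: 1 × 351 = 351
  C–H: 4 × 406 = 1624
  H–H: 2 × 448 = 896
  Σ(broken) = 3721 kJ
Bonds formed (products):
  C–C: 2 × 351 = 702
  C–H: 8 × 406 = 3248
  Σ(formed) = 3950 kJ
ΔH = Σ(broken) − Σ(formed) = 3721 − 3950 = −229 kJ
For 5× the reaction as written: 5 × (−229) = −1145 kJ

ΔH = −1145 kJ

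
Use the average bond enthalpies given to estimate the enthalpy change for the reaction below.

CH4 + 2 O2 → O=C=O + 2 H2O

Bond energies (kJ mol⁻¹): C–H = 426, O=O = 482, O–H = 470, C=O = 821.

Bonds broken (reactants):
  C–H: 4 × 426 = 1704
  O=O: 2 × 482 = 964
  Σ(broken) = 2668 kJ
Bonds formed (products):
  C=O: 2 × 821 = 1642
  O–H: 4 × 470 = 1880
  Σ(formed) = 3522 kJ
ΔH = Σ(broken) − Σ(formed) = 2668 − 3522 = −854 kJ

ΔH ≈ −854 kJ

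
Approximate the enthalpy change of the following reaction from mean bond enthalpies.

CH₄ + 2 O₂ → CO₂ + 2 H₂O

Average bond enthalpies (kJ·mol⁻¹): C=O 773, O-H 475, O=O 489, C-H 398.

ΔH ≈ −876 kJ

Bonds broken (reactants):
  C-H: 4 × 398 = 1592
  O=O: 2 × 489 = 978
  Σ(broken) = 2570 kJ
Bonds formed (products):
  C=O: 2 × 773 = 1546
  O-H: 4 × 475 = 1900
  Σ(formed) = 3446 kJ
ΔH = Σ(broken) − Σ(formed) = 2570 − 3446 = −876 kJ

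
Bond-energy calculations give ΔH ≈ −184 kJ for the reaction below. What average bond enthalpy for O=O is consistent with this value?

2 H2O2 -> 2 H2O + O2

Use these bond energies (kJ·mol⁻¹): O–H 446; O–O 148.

D(O=O) ≈ 480 kJ/mol

Let D be the O=O bond energy.
Σ(broken) = 4×446 + 2×148 = 2080
Σ(formed) = 4×446 + 1×D = 1784 + D
ΔH = Σ(broken) − Σ(formed) = (2080) − (1784 + D) = +296 − D
Setting this equal to −184 kJ gives D = 480 kJ/mol.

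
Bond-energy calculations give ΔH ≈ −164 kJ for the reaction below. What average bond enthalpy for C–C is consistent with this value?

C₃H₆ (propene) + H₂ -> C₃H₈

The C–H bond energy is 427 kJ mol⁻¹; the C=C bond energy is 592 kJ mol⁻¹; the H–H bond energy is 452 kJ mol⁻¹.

Let D be the C–C bond energy.
Σ(broken) = 1×D + 6×427 + 1×592 + 1×452 = 3606 + D
Σ(formed) = 2×D + 8×427 = 3416 + 2D
ΔH = Σ(broken) − Σ(formed) = (3606 + D) − (3416 + 2D) = +190 − D
Setting this equal to −164 kJ gives D = 354 kJ/mol.

D(C–C) ≈ 354 kJ/mol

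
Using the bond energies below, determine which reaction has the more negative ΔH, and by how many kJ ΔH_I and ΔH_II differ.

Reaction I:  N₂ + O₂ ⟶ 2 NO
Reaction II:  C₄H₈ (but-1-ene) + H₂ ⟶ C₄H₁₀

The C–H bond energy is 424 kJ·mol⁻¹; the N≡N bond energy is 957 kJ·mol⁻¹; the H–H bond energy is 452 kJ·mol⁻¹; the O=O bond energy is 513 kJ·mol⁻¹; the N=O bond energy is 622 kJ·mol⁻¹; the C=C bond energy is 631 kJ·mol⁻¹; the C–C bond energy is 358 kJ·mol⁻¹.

Reaction II, by 349 kJ

Reaction I:
  Bonds broken (reactants):
    N≡N: 1 × 957 = 957
    O=O: 1 × 513 = 513
    Σ(broken) = 1470 kJ
  Bonds formed (products):
    N=O: 2 × 622 = 1244
    Σ(formed) = 1244 kJ
  ΔH_I = 1470 − 1244 = +226 kJ
Reaction II:
  Bonds broken (reactants):
    C–C: 2 × 358 = 716
    C–H: 8 × 424 = 3392
    C=C: 1 × 631 = 631
    H–H: 1 × 452 = 452
    Σ(broken) = 5191 kJ
  Bonds formed (products):
    C–C: 3 × 358 = 1074
    C–H: 10 × 424 = 4240
    Σ(formed) = 5314 kJ
  ΔH_II = 5191 − 5314 = −123 kJ
ΔH_I − ΔH_II = +349 kJ, so reaction II has the more negative ΔH; |ΔH_I − ΔH_II| = 349 kJ.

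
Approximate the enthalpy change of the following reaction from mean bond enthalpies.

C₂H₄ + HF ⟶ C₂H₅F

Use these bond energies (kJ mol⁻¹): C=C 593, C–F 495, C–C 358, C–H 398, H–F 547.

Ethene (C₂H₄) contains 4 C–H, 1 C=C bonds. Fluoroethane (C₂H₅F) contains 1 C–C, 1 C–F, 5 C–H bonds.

ΔH ≈ −111 kJ

Bonds broken (reactants):
  C–H: 4 × 398 = 1592
  C=C: 1 × 593 = 593
  H–F: 1 × 547 = 547
  Σ(broken) = 2732 kJ
Bonds formed (products):
  C–C: 1 × 358 = 358
  C–F: 1 × 495 = 495
  C–H: 5 × 398 = 1990
  Σ(formed) = 2843 kJ
ΔH = Σ(broken) − Σ(formed) = 2732 − 2843 = −111 kJ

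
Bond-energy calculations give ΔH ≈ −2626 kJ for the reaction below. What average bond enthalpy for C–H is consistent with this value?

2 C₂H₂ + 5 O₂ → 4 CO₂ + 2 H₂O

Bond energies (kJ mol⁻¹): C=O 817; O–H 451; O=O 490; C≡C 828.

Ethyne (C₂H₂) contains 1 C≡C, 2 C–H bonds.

Let D be the C–H bond energy.
Σ(broken) = 2×828 + 4×D + 5×490 = 4106 + 4D
Σ(formed) = 8×817 + 4×451 = 8340
ΔH = Σ(broken) − Σ(formed) = (4106 + 4D) − (8340) = −4234 + 4D
Setting this equal to −2626 kJ gives 4D = 1608, so D = 402 kJ/mol.

D(C–H) ≈ 402 kJ/mol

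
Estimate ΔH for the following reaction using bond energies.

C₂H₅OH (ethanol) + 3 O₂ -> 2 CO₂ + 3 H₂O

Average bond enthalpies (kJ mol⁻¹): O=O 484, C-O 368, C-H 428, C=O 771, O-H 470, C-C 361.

Bonds broken (reactants):
  C-C: 1 × 361 = 361
  C-H: 5 × 428 = 2140
  C-O: 1 × 368 = 368
  O-H: 1 × 470 = 470
  O=O: 3 × 484 = 1452
  Σ(broken) = 4791 kJ
Bonds formed (products):
  C=O: 4 × 771 = 3084
  O-H: 6 × 470 = 2820
  Σ(formed) = 5904 kJ
ΔH = Σ(broken) − Σ(formed) = 4791 − 5904 = −1113 kJ

ΔH ≈ −1113 kJ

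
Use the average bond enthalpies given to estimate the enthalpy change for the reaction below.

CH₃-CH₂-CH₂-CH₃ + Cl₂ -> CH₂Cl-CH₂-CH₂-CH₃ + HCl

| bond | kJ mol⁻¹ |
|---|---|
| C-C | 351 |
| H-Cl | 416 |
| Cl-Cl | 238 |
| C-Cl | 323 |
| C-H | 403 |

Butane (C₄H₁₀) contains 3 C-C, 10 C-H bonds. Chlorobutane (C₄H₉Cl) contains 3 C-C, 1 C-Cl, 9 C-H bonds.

ΔH ≈ −98 kJ

Bonds broken (reactants):
  C-C: 3 × 351 = 1053
  C-H: 10 × 403 = 4030
  Cl-Cl: 1 × 238 = 238
  Σ(broken) = 5321 kJ
Bonds formed (products):
  C-C: 3 × 351 = 1053
  C-Cl: 1 × 323 = 323
  C-H: 9 × 403 = 3627
  H-Cl: 1 × 416 = 416
  Σ(formed) = 5419 kJ
ΔH = Σ(broken) − Σ(formed) = 5321 − 5419 = −98 kJ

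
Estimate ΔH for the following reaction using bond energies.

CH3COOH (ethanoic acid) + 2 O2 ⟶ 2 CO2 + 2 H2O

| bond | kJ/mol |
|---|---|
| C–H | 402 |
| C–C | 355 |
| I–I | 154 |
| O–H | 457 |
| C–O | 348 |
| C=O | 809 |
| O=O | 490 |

ΔH ≈ −909 kJ

Bonds broken (reactants):
  C–C: 1 × 355 = 355
  C–H: 3 × 402 = 1206
  C–O: 1 × 348 = 348
  C=O: 1 × 809 = 809
  O–H: 1 × 457 = 457
  O=O: 2 × 490 = 980
  Σ(broken) = 4155 kJ
Bonds formed (products):
  C=O: 4 × 809 = 3236
  O–H: 4 × 457 = 1828
  Σ(formed) = 5064 kJ
ΔH = Σ(broken) − Σ(formed) = 4155 − 5064 = −909 kJ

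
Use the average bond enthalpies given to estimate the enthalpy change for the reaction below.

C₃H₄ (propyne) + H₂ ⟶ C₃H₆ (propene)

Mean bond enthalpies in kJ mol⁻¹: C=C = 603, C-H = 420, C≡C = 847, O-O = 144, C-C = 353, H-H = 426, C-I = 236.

Bonds broken (reactants):
  C≡C: 1 × 847 = 847
  C-C: 1 × 353 = 353
  C-H: 4 × 420 = 1680
  H-H: 1 × 426 = 426
  Σ(broken) = 3306 kJ
Bonds formed (products):
  C-C: 1 × 353 = 353
  C-H: 6 × 420 = 2520
  C=C: 1 × 603 = 603
  Σ(formed) = 3476 kJ
ΔH = Σ(broken) − Σ(formed) = 3306 − 3476 = −170 kJ

ΔH ≈ −170 kJ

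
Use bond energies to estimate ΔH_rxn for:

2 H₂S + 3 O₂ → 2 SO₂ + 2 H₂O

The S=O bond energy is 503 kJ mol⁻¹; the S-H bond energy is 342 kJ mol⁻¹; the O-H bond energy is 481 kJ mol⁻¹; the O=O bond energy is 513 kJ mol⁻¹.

Bonds broken (reactants):
  O=O: 3 × 513 = 1539
  S-H: 4 × 342 = 1368
  Σ(broken) = 2907 kJ
Bonds formed (products):
  O-H: 4 × 481 = 1924
  S=O: 4 × 503 = 2012
  Σ(formed) = 3936 kJ
ΔH = Σ(broken) − Σ(formed) = 2907 − 3936 = −1029 kJ

ΔH ≈ −1029 kJ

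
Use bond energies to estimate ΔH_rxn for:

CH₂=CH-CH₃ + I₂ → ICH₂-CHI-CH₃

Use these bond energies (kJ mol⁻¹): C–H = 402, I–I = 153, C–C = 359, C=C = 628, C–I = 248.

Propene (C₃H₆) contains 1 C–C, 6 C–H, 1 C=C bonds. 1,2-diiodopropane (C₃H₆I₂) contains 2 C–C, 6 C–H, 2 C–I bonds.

Bonds broken (reactants):
  C–C: 1 × 359 = 359
  C–H: 6 × 402 = 2412
  C=C: 1 × 628 = 628
  I–I: 1 × 153 = 153
  Σ(broken) = 3552 kJ
Bonds formed (products):
  C–C: 2 × 359 = 718
  C–H: 6 × 402 = 2412
  C–I: 2 × 248 = 496
  Σ(formed) = 3626 kJ
ΔH = Σ(broken) − Σ(formed) = 3552 − 3626 = −74 kJ

ΔH ≈ −74 kJ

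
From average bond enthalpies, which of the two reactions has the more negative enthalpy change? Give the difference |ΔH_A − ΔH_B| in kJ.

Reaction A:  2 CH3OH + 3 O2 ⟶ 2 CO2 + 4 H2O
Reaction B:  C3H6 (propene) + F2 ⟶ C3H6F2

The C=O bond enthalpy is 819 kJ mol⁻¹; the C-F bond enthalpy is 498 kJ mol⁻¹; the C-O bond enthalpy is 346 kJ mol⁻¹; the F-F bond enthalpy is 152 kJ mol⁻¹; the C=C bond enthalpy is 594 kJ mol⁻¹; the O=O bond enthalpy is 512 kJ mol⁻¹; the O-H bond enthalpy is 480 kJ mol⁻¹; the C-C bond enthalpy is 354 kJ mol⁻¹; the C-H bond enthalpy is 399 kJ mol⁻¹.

Reaction A, by 930 kJ

Reaction A:
  Bonds broken (reactants):
    C-H: 6 × 399 = 2394
    C-O: 2 × 346 = 692
    O-H: 2 × 480 = 960
    O=O: 3 × 512 = 1536
    Σ(broken) = 5582 kJ
  Bonds formed (products):
    C=O: 4 × 819 = 3276
    O-H: 8 × 480 = 3840
    Σ(formed) = 7116 kJ
  ΔH_A = 5582 − 7116 = −1534 kJ
Reaction B:
  Bonds broken (reactants):
    C-C: 1 × 354 = 354
    C-H: 6 × 399 = 2394
    C=C: 1 × 594 = 594
    F-F: 1 × 152 = 152
    Σ(broken) = 3494 kJ
  Bonds formed (products):
    C-C: 2 × 354 = 708
    C-F: 2 × 498 = 996
    C-H: 6 × 399 = 2394
    Σ(formed) = 4098 kJ
  ΔH_B = 3494 − 4098 = −604 kJ
ΔH_A − ΔH_B = −930 kJ, so reaction A has the more negative ΔH; |ΔH_A − ΔH_B| = 930 kJ.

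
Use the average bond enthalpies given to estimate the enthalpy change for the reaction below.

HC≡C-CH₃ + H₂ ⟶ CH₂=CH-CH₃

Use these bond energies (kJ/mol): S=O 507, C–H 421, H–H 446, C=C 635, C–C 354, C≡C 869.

Bonds broken (reactants):
  C≡C: 1 × 869 = 869
  C–C: 1 × 354 = 354
  C–H: 4 × 421 = 1684
  H–H: 1 × 446 = 446
  Σ(broken) = 3353 kJ
Bonds formed (products):
  C–C: 1 × 354 = 354
  C–H: 6 × 421 = 2526
  C=C: 1 × 635 = 635
  Σ(formed) = 3515 kJ
ΔH = Σ(broken) − Σ(formed) = 3353 − 3515 = −162 kJ

ΔH ≈ −162 kJ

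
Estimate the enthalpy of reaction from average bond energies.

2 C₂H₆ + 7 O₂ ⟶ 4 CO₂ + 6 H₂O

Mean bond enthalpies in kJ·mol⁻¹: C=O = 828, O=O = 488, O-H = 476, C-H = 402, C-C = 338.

ΔH ≈ −3420 kJ

Bonds broken (reactants):
  C-C: 2 × 338 = 676
  C-H: 12 × 402 = 4824
  O=O: 7 × 488 = 3416
  Σ(broken) = 8916 kJ
Bonds formed (products):
  C=O: 8 × 828 = 6624
  O-H: 12 × 476 = 5712
  Σ(formed) = 12336 kJ
ΔH = Σ(broken) − Σ(formed) = 8916 − 12336 = −3420 kJ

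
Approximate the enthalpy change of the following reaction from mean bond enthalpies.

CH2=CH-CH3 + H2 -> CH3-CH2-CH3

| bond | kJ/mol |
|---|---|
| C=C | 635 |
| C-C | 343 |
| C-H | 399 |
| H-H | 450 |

ΔH ≈ −56 kJ

Bonds broken (reactants):
  C-C: 1 × 343 = 343
  C-H: 6 × 399 = 2394
  C=C: 1 × 635 = 635
  H-H: 1 × 450 = 450
  Σ(broken) = 3822 kJ
Bonds formed (products):
  C-C: 2 × 343 = 686
  C-H: 8 × 399 = 3192
  Σ(formed) = 3878 kJ
ΔH = Σ(broken) − Σ(formed) = 3822 − 3878 = −56 kJ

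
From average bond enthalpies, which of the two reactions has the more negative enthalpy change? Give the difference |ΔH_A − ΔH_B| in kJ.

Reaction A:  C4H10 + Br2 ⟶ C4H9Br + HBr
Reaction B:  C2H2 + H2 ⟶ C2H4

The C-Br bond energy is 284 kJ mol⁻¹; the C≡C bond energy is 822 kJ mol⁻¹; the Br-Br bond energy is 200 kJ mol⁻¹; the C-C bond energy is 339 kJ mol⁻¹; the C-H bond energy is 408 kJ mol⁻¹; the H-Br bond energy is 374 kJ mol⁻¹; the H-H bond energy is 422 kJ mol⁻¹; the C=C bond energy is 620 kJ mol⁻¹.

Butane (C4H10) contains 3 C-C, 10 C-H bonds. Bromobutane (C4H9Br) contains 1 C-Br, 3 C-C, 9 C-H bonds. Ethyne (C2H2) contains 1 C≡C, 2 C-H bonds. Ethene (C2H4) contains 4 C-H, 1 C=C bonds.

Reaction A:
  Bonds broken (reactants):
    Br-Br: 1 × 200 = 200
    C-C: 3 × 339 = 1017
    C-H: 10 × 408 = 4080
    Σ(broken) = 5297 kJ
  Bonds formed (products):
    C-Br: 1 × 284 = 284
    C-C: 3 × 339 = 1017
    C-H: 9 × 408 = 3672
    H-Br: 1 × 374 = 374
    Σ(formed) = 5347 kJ
  ΔH_A = 5297 − 5347 = −50 kJ
Reaction B:
  Bonds broken (reactants):
    C≡C: 1 × 822 = 822
    C-H: 2 × 408 = 816
    H-H: 1 × 422 = 422
    Σ(broken) = 2060 kJ
  Bonds formed (products):
    C-H: 4 × 408 = 1632
    C=C: 1 × 620 = 620
    Σ(formed) = 2252 kJ
  ΔH_B = 2060 − 2252 = −192 kJ
ΔH_A − ΔH_B = +142 kJ, so reaction B has the more negative ΔH; |ΔH_A − ΔH_B| = 142 kJ.

Reaction B, by 142 kJ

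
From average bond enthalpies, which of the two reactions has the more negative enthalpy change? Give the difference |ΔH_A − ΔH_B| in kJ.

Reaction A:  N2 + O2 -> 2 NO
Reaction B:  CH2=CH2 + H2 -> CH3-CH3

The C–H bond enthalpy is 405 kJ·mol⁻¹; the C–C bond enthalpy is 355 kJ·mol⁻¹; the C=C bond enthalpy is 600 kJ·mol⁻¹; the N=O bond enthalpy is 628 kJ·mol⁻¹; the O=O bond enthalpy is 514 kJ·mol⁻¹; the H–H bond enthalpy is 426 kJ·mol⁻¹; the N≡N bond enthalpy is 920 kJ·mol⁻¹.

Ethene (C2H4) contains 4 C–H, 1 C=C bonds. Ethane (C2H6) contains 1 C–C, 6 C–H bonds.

Reaction B, by 317 kJ

Reaction A:
  Bonds broken (reactants):
    N≡N: 1 × 920 = 920
    O=O: 1 × 514 = 514
    Σ(broken) = 1434 kJ
  Bonds formed (products):
    N=O: 2 × 628 = 1256
    Σ(formed) = 1256 kJ
  ΔH_A = 1434 − 1256 = +178 kJ
Reaction B:
  Bonds broken (reactants):
    C–H: 4 × 405 = 1620
    C=C: 1 × 600 = 600
    H–H: 1 × 426 = 426
    Σ(broken) = 2646 kJ
  Bonds formed (products):
    C–C: 1 × 355 = 355
    C–H: 6 × 405 = 2430
    Σ(formed) = 2785 kJ
  ΔH_B = 2646 − 2785 = −139 kJ
ΔH_A − ΔH_B = +317 kJ, so reaction B has the more negative ΔH; |ΔH_A − ΔH_B| = 317 kJ.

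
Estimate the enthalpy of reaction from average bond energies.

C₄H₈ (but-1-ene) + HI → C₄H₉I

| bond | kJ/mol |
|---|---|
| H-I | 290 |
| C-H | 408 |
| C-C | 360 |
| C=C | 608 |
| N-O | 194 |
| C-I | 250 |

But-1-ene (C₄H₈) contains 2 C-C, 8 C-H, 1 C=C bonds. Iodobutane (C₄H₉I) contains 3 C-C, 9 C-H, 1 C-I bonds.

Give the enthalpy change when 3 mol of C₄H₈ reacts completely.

ΔH = −360 kJ

Bonds broken (reactants):
  C-C: 2 × 360 = 720
  C-H: 8 × 408 = 3264
  C=C: 1 × 608 = 608
  H-I: 1 × 290 = 290
  Σ(broken) = 4882 kJ
Bonds formed (products):
  C-C: 3 × 360 = 1080
  C-H: 9 × 408 = 3672
  C-I: 1 × 250 = 250
  Σ(formed) = 5002 kJ
ΔH = Σ(broken) − Σ(formed) = 4882 − 5002 = −120 kJ
For 3× the reaction as written: 3 × (−120) = −360 kJ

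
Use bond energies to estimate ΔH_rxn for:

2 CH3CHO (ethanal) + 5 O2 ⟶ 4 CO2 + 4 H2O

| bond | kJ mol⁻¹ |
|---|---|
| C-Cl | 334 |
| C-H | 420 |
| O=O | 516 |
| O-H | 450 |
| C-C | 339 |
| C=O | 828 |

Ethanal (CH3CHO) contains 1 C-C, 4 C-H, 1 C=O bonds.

Bonds broken (reactants):
  C-C: 2 × 339 = 678
  C-H: 8 × 420 = 3360
  C=O: 2 × 828 = 1656
  O=O: 5 × 516 = 2580
  Σ(broken) = 8274 kJ
Bonds formed (products):
  C=O: 8 × 828 = 6624
  O-H: 8 × 450 = 3600
  Σ(formed) = 10224 kJ
ΔH = Σ(broken) − Σ(formed) = 8274 − 10224 = −1950 kJ

ΔH ≈ −1950 kJ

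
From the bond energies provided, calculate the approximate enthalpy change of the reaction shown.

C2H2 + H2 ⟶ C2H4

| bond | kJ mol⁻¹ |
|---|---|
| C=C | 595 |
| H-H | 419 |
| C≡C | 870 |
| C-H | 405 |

Bonds broken (reactants):
  C≡C: 1 × 870 = 870
  C-H: 2 × 405 = 810
  H-H: 1 × 419 = 419
  Σ(broken) = 2099 kJ
Bonds formed (products):
  C-H: 4 × 405 = 1620
  C=C: 1 × 595 = 595
  Σ(formed) = 2215 kJ
ΔH = Σ(broken) − Σ(formed) = 2099 − 2215 = −116 kJ

ΔH ≈ −116 kJ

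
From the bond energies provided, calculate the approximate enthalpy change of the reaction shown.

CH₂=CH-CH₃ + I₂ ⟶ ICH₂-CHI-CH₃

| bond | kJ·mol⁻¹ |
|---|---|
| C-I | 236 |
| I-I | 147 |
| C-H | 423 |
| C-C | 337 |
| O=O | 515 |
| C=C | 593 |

ΔH ≈ −69 kJ

Bonds broken (reactants):
  C-C: 1 × 337 = 337
  C-H: 6 × 423 = 2538
  C=C: 1 × 593 = 593
  I-I: 1 × 147 = 147
  Σ(broken) = 3615 kJ
Bonds formed (products):
  C-C: 2 × 337 = 674
  C-H: 6 × 423 = 2538
  C-I: 2 × 236 = 472
  Σ(formed) = 3684 kJ
ΔH = Σ(broken) − Σ(formed) = 3615 − 3684 = −69 kJ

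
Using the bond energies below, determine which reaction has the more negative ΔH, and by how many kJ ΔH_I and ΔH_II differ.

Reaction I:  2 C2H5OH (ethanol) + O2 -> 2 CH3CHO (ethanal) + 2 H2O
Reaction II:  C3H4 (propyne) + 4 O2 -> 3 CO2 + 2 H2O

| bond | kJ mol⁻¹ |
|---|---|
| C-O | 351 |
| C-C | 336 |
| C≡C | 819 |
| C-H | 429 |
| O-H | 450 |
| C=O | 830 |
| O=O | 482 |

Reaction I:
  Bonds broken (reactants):
    C-C: 2 × 336 = 672
    C-H: 10 × 429 = 4290
    C-O: 2 × 351 = 702
    O-H: 2 × 450 = 900
    O=O: 1 × 482 = 482
    Σ(broken) = 7046 kJ
  Bonds formed (products):
    C-C: 2 × 336 = 672
    C-H: 8 × 429 = 3432
    C=O: 2 × 830 = 1660
    O-H: 4 × 450 = 1800
    Σ(formed) = 7564 kJ
  ΔH_I = 7046 − 7564 = −518 kJ
Reaction II:
  Bonds broken (reactants):
    C≡C: 1 × 819 = 819
    C-C: 1 × 336 = 336
    C-H: 4 × 429 = 1716
    O=O: 4 × 482 = 1928
    Σ(broken) = 4799 kJ
  Bonds formed (products):
    C=O: 6 × 830 = 4980
    O-H: 4 × 450 = 1800
    Σ(formed) = 6780 kJ
  ΔH_II = 4799 − 6780 = −1981 kJ
ΔH_I − ΔH_II = +1463 kJ, so reaction II has the more negative ΔH; |ΔH_I − ΔH_II| = 1463 kJ.

Reaction II, by 1463 kJ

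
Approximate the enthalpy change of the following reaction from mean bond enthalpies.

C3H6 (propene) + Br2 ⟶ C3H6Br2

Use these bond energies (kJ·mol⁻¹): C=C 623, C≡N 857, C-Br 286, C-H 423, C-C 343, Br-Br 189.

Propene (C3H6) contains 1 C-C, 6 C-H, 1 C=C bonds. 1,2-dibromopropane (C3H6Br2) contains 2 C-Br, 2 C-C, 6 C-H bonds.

Bonds broken (reactants):
  Br-Br: 1 × 189 = 189
  C-C: 1 × 343 = 343
  C-H: 6 × 423 = 2538
  C=C: 1 × 623 = 623
  Σ(broken) = 3693 kJ
Bonds formed (products):
  C-Br: 2 × 286 = 572
  C-C: 2 × 343 = 686
  C-H: 6 × 423 = 2538
  Σ(formed) = 3796 kJ
ΔH = Σ(broken) − Σ(formed) = 3693 − 3796 = −103 kJ

ΔH ≈ −103 kJ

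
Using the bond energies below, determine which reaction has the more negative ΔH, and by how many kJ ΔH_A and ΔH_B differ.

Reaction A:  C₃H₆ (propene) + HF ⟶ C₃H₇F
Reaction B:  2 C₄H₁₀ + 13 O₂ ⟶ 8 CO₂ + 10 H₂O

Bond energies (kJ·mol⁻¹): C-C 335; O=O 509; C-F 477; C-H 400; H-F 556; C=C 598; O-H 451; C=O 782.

Reaction A:
  Bonds broken (reactants):
    C-C: 1 × 335 = 335
    C-H: 6 × 400 = 2400
    C=C: 1 × 598 = 598
    H-F: 1 × 556 = 556
    Σ(broken) = 3889 kJ
  Bonds formed (products):
    C-C: 2 × 335 = 670
    C-F: 1 × 477 = 477
    C-H: 7 × 400 = 2800
    Σ(formed) = 3947 kJ
  ΔH_A = 3889 − 3947 = −58 kJ
Reaction B:
  Bonds broken (reactants):
    C-C: 6 × 335 = 2010
    C-H: 20 × 400 = 8000
    O=O: 13 × 509 = 6617
    Σ(broken) = 16627 kJ
  Bonds formed (products):
    C=O: 16 × 782 = 12512
    O-H: 20 × 451 = 9020
    Σ(formed) = 21532 kJ
  ΔH_B = 16627 − 21532 = −4905 kJ
ΔH_A − ΔH_B = +4847 kJ, so reaction B has the more negative ΔH; |ΔH_A − ΔH_B| = 4847 kJ.

Reaction B, by 4847 kJ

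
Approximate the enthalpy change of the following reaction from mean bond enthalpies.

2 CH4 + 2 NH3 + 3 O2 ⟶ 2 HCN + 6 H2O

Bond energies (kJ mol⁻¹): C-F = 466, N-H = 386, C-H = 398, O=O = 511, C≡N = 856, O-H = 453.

ΔH ≈ −911 kJ

Bonds broken (reactants):
  C-H: 8 × 398 = 3184
  N-H: 6 × 386 = 2316
  O=O: 3 × 511 = 1533
  Σ(broken) = 7033 kJ
Bonds formed (products):
  C≡N: 2 × 856 = 1712
  C-H: 2 × 398 = 796
  O-H: 12 × 453 = 5436
  Σ(formed) = 7944 kJ
ΔH = Σ(broken) − Σ(formed) = 7033 − 7944 = −911 kJ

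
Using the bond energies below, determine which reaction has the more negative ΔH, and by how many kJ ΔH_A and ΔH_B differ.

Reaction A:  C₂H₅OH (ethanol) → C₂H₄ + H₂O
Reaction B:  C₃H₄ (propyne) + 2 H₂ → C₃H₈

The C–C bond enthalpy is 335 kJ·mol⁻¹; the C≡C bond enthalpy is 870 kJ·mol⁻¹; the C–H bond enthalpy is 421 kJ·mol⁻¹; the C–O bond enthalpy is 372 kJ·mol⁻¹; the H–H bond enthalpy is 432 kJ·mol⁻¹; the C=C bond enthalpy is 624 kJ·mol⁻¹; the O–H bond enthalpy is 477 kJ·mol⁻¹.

Reaction B, by 312 kJ

Reaction A:
  Bonds broken (reactants):
    C–C: 1 × 335 = 335
    C–H: 5 × 421 = 2105
    C–O: 1 × 372 = 372
    O–H: 1 × 477 = 477
    Σ(broken) = 3289 kJ
  Bonds formed (products):
    C–H: 4 × 421 = 1684
    C=C: 1 × 624 = 624
    O–H: 2 × 477 = 954
    Σ(formed) = 3262 kJ
  ΔH_A = 3289 − 3262 = +27 kJ
Reaction B:
  Bonds broken (reactants):
    C≡C: 1 × 870 = 870
    C–C: 1 × 335 = 335
    C–H: 4 × 421 = 1684
    H–H: 2 × 432 = 864
    Σ(broken) = 3753 kJ
  Bonds formed (products):
    C–C: 2 × 335 = 670
    C–H: 8 × 421 = 3368
    Σ(formed) = 4038 kJ
  ΔH_B = 3753 − 4038 = −285 kJ
ΔH_A − ΔH_B = +312 kJ, so reaction B has the more negative ΔH; |ΔH_A − ΔH_B| = 312 kJ.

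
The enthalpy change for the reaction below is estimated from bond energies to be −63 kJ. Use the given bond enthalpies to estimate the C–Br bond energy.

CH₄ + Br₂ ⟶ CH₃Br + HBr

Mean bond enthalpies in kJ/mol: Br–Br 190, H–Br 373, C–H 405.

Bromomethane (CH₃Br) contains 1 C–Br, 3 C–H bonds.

D(C–Br) ≈ 285 kJ/mol

Let D be the C–Br bond energy.
Σ(broken) = 1×190 + 4×405 = 1810
Σ(formed) = 1×D + 3×405 + 1×373 = 1588 + D
ΔH = Σ(broken) − Σ(formed) = (1810) − (1588 + D) = +222 − D
Setting this equal to −63 kJ gives D = 285 kJ/mol.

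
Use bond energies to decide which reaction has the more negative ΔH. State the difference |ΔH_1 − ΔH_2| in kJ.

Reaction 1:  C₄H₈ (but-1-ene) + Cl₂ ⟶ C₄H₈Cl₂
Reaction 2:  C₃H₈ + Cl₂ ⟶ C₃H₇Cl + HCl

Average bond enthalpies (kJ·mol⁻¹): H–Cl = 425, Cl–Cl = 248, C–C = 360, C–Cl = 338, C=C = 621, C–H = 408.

Reaction 1, by 60 kJ

Reaction 1:
  Bonds broken (reactants):
    C–C: 2 × 360 = 720
    C–H: 8 × 408 = 3264
    C=C: 1 × 621 = 621
    Cl–Cl: 1 × 248 = 248
    Σ(broken) = 4853 kJ
  Bonds formed (products):
    C–C: 3 × 360 = 1080
    C–Cl: 2 × 338 = 676
    C–H: 8 × 408 = 3264
    Σ(formed) = 5020 kJ
  ΔH_1 = 4853 − 5020 = −167 kJ
Reaction 2:
  Bonds broken (reactants):
    C–C: 2 × 360 = 720
    C–H: 8 × 408 = 3264
    Cl–Cl: 1 × 248 = 248
    Σ(broken) = 4232 kJ
  Bonds formed (products):
    C–C: 2 × 360 = 720
    C–Cl: 1 × 338 = 338
    C–H: 7 × 408 = 2856
    H–Cl: 1 × 425 = 425
    Σ(formed) = 4339 kJ
  ΔH_2 = 4232 − 4339 = −107 kJ
ΔH_1 − ΔH_2 = −60 kJ, so reaction 1 has the more negative ΔH; |ΔH_1 − ΔH_2| = 60 kJ.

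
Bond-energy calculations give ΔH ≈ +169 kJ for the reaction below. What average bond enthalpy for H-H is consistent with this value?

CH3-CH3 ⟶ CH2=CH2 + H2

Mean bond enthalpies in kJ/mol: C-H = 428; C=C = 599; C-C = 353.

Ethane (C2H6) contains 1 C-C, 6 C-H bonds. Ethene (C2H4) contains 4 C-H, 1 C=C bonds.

Let D be the H-H bond energy.
Σ(broken) = 1×353 + 6×428 = 2921
Σ(formed) = 4×428 + 1×599 + 1×D = 2311 + D
ΔH = Σ(broken) − Σ(formed) = (2921) − (2311 + D) = +610 − D
Setting this equal to +169 kJ gives D = 441 kJ/mol.

D(H-H) ≈ 441 kJ/mol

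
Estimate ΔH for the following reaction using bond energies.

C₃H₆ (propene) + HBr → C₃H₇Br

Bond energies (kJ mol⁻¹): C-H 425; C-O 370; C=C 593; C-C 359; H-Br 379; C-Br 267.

Bonds broken (reactants):
  C-C: 1 × 359 = 359
  C-H: 6 × 425 = 2550
  C=C: 1 × 593 = 593
  H-Br: 1 × 379 = 379
  Σ(broken) = 3881 kJ
Bonds formed (products):
  C-Br: 1 × 267 = 267
  C-C: 2 × 359 = 718
  C-H: 7 × 425 = 2975
  Σ(formed) = 3960 kJ
ΔH = Σ(broken) − Σ(formed) = 3881 − 3960 = −79 kJ

ΔH ≈ −79 kJ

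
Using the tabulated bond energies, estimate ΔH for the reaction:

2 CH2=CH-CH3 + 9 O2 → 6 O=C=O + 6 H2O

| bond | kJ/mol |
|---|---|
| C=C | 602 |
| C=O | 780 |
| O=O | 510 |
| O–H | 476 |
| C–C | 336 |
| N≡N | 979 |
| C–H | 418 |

ΔH ≈ −3590 kJ

Bonds broken (reactants):
  C–C: 2 × 336 = 672
  C–H: 12 × 418 = 5016
  C=C: 2 × 602 = 1204
  O=O: 9 × 510 = 4590
  Σ(broken) = 11482 kJ
Bonds formed (products):
  C=O: 12 × 780 = 9360
  O–H: 12 × 476 = 5712
  Σ(formed) = 15072 kJ
ΔH = Σ(broken) − Σ(formed) = 11482 − 15072 = −3590 kJ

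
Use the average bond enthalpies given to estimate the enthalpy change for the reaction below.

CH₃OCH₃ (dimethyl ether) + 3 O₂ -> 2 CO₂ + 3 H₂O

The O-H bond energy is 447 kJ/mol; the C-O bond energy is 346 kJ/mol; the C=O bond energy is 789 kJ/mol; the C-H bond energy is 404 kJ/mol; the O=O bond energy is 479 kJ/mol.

Bonds broken (reactants):
  C-H: 6 × 404 = 2424
  C-O: 2 × 346 = 692
  O=O: 3 × 479 = 1437
  Σ(broken) = 4553 kJ
Bonds formed (products):
  C=O: 4 × 789 = 3156
  O-H: 6 × 447 = 2682
  Σ(formed) = 5838 kJ
ΔH = Σ(broken) − Σ(formed) = 4553 − 5838 = −1285 kJ

ΔH ≈ −1285 kJ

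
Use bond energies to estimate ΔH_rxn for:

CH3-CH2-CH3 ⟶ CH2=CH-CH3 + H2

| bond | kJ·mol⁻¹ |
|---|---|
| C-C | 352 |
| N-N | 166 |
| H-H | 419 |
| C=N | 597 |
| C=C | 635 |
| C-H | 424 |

ΔH ≈ +146 kJ

Bonds broken (reactants):
  C-C: 2 × 352 = 704
  C-H: 8 × 424 = 3392
  Σ(broken) = 4096 kJ
Bonds formed (products):
  C-C: 1 × 352 = 352
  C-H: 6 × 424 = 2544
  C=C: 1 × 635 = 635
  H-H: 1 × 419 = 419
  Σ(formed) = 3950 kJ
ΔH = Σ(broken) − Σ(formed) = 4096 − 3950 = +146 kJ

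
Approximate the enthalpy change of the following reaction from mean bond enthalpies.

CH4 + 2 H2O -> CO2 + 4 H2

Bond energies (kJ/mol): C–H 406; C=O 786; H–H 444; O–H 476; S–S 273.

Bonds broken (reactants):
  C–H: 4 × 406 = 1624
  O–H: 4 × 476 = 1904
  Σ(broken) = 3528 kJ
Bonds formed (products):
  C=O: 2 × 786 = 1572
  H–H: 4 × 444 = 1776
  Σ(formed) = 3348 kJ
ΔH = Σ(broken) − Σ(formed) = 3528 − 3348 = +180 kJ

ΔH ≈ +180 kJ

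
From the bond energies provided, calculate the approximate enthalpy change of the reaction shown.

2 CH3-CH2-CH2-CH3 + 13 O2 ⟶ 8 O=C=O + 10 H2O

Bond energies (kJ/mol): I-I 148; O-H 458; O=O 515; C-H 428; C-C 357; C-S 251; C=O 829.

Bonds broken (reactants):
  C-C: 6 × 357 = 2142
  C-H: 20 × 428 = 8560
  O=O: 13 × 515 = 6695
  Σ(broken) = 17397 kJ
Bonds formed (products):
  C=O: 16 × 829 = 13264
  O-H: 20 × 458 = 9160
  Σ(formed) = 22424 kJ
ΔH = Σ(broken) − Σ(formed) = 17397 − 22424 = −5027 kJ

ΔH ≈ −5027 kJ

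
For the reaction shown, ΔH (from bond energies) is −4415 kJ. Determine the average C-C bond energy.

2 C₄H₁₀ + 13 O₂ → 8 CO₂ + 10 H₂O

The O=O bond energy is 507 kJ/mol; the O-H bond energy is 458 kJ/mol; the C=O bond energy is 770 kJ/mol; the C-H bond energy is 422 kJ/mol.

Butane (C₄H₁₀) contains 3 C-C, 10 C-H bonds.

Let D be the C-C bond energy.
Σ(broken) = 6×D + 20×422 + 13×507 = 15031 + 6D
Σ(formed) = 16×770 + 20×458 = 21480
ΔH = Σ(broken) − Σ(formed) = (15031 + 6D) − (21480) = −6449 + 6D
Setting this equal to −4415 kJ gives 6D = 2034, so D = 339 kJ/mol.

D(C-C) ≈ 339 kJ/mol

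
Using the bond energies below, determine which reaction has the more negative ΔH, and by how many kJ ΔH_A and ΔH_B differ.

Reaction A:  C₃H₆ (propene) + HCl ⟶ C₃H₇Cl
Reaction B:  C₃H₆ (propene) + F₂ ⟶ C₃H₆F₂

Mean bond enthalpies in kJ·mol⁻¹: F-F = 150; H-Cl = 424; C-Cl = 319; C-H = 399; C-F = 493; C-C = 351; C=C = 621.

Reaction A:
  Bonds broken (reactants):
    C-C: 1 × 351 = 351
    C-H: 6 × 399 = 2394
    C=C: 1 × 621 = 621
    H-Cl: 1 × 424 = 424
    Σ(broken) = 3790 kJ
  Bonds formed (products):
    C-C: 2 × 351 = 702
    C-Cl: 1 × 319 = 319
    C-H: 7 × 399 = 2793
    Σ(formed) = 3814 kJ
  ΔH_A = 3790 − 3814 = −24 kJ
Reaction B:
  Bonds broken (reactants):
    C-C: 1 × 351 = 351
    C-H: 6 × 399 = 2394
    C=C: 1 × 621 = 621
    F-F: 1 × 150 = 150
    Σ(broken) = 3516 kJ
  Bonds formed (products):
    C-C: 2 × 351 = 702
    C-F: 2 × 493 = 986
    C-H: 6 × 399 = 2394
    Σ(formed) = 4082 kJ
  ΔH_B = 3516 − 4082 = −566 kJ
ΔH_A − ΔH_B = +542 kJ, so reaction B has the more negative ΔH; |ΔH_A − ΔH_B| = 542 kJ.

Reaction B, by 542 kJ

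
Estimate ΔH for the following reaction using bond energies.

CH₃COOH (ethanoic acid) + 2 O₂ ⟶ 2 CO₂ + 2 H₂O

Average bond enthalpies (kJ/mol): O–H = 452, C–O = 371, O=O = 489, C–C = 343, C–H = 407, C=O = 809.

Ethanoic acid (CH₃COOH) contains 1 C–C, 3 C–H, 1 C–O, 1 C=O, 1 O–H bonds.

Bonds broken (reactants):
  C–C: 1 × 343 = 343
  C–H: 3 × 407 = 1221
  C–O: 1 × 371 = 371
  C=O: 1 × 809 = 809
  O–H: 1 × 452 = 452
  O=O: 2 × 489 = 978
  Σ(broken) = 4174 kJ
Bonds formed (products):
  C=O: 4 × 809 = 3236
  O–H: 4 × 452 = 1808
  Σ(formed) = 5044 kJ
ΔH = Σ(broken) − Σ(formed) = 4174 − 5044 = −870 kJ

ΔH ≈ −870 kJ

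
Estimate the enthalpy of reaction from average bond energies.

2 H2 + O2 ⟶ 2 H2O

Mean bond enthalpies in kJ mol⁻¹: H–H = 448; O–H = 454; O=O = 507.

Bonds broken (reactants):
  H–H: 2 × 448 = 896
  O=O: 1 × 507 = 507
  Σ(broken) = 1403 kJ
Bonds formed (products):
  O–H: 4 × 454 = 1816
  Σ(formed) = 1816 kJ
ΔH = Σ(broken) − Σ(formed) = 1403 − 1816 = −413 kJ

ΔH ≈ −413 kJ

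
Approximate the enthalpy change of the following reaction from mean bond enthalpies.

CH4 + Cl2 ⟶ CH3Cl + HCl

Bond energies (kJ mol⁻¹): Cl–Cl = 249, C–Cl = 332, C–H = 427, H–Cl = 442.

ΔH ≈ −98 kJ

Bonds broken (reactants):
  C–H: 4 × 427 = 1708
  Cl–Cl: 1 × 249 = 249
  Σ(broken) = 1957 kJ
Bonds formed (products):
  C–Cl: 1 × 332 = 332
  C–H: 3 × 427 = 1281
  H–Cl: 1 × 442 = 442
  Σ(formed) = 2055 kJ
ΔH = Σ(broken) − Σ(formed) = 1957 − 2055 = −98 kJ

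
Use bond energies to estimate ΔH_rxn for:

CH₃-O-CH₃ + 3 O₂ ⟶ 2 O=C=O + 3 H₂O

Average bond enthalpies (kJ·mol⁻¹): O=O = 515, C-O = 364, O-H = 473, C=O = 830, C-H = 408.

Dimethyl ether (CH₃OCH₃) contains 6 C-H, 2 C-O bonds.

Bonds broken (reactants):
  C-H: 6 × 408 = 2448
  C-O: 2 × 364 = 728
  O=O: 3 × 515 = 1545
  Σ(broken) = 4721 kJ
Bonds formed (products):
  C=O: 4 × 830 = 3320
  O-H: 6 × 473 = 2838
  Σ(formed) = 6158 kJ
ΔH = Σ(broken) − Σ(formed) = 4721 − 6158 = −1437 kJ

ΔH ≈ −1437 kJ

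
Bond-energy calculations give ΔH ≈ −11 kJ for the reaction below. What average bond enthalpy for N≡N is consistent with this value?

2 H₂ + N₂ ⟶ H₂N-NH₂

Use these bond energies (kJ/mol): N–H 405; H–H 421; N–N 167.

Let D be the N≡N bond energy.
Σ(broken) = 2×421 + 1×D = 842 + D
Σ(formed) = 4×405 + 1×167 = 1787
ΔH = Σ(broken) − Σ(formed) = (842 + D) − (1787) = −945 + D
Setting this equal to −11 kJ gives D = 934 kJ/mol.

D(N≡N) ≈ 934 kJ/mol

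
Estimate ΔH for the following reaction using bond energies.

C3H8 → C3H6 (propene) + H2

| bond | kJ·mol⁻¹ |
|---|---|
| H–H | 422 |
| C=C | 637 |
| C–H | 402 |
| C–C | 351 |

ΔH ≈ +96 kJ

Bonds broken (reactants):
  C–C: 2 × 351 = 702
  C–H: 8 × 402 = 3216
  Σ(broken) = 3918 kJ
Bonds formed (products):
  C–C: 1 × 351 = 351
  C–H: 6 × 402 = 2412
  C=C: 1 × 637 = 637
  H–H: 1 × 422 = 422
  Σ(formed) = 3822 kJ
ΔH = Σ(broken) − Σ(formed) = 3918 − 3822 = +96 kJ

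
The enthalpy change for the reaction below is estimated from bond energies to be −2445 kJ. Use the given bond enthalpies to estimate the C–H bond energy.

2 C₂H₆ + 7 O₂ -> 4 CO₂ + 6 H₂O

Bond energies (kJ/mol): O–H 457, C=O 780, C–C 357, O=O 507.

D(C–H) ≈ 418 kJ/mol

Let D be the C–H bond energy.
Σ(broken) = 2×357 + 12×D + 7×507 = 4263 + 12D
Σ(formed) = 8×780 + 12×457 = 11724
ΔH = Σ(broken) − Σ(formed) = (4263 + 12D) − (11724) = −7461 + 12D
Setting this equal to −2445 kJ gives 12D = 5016, so D = 418 kJ/mol.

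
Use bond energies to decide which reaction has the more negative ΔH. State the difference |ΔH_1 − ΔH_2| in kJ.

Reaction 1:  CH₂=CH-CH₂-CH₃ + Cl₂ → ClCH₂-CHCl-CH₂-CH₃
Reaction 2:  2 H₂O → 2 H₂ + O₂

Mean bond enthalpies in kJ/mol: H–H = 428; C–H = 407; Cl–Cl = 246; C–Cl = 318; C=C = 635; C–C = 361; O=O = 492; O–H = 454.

Reaction 1:
  Bonds broken (reactants):
    C–C: 2 × 361 = 722
    C–H: 8 × 407 = 3256
    C=C: 1 × 635 = 635
    Cl–Cl: 1 × 246 = 246
    Σ(broken) = 4859 kJ
  Bonds formed (products):
    C–C: 3 × 361 = 1083
    C–Cl: 2 × 318 = 636
    C–H: 8 × 407 = 3256
    Σ(formed) = 4975 kJ
  ΔH_1 = 4859 − 4975 = −116 kJ
Reaction 2:
  Bonds broken (reactants):
    O–H: 4 × 454 = 1816
    Σ(broken) = 1816 kJ
  Bonds formed (products):
    H–H: 2 × 428 = 856
    O=O: 1 × 492 = 492
    Σ(formed) = 1348 kJ
  ΔH_2 = 1816 − 1348 = +468 kJ
ΔH_1 − ΔH_2 = −584 kJ, so reaction 1 has the more negative ΔH; |ΔH_1 − ΔH_2| = 584 kJ.

Reaction 1, by 584 kJ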